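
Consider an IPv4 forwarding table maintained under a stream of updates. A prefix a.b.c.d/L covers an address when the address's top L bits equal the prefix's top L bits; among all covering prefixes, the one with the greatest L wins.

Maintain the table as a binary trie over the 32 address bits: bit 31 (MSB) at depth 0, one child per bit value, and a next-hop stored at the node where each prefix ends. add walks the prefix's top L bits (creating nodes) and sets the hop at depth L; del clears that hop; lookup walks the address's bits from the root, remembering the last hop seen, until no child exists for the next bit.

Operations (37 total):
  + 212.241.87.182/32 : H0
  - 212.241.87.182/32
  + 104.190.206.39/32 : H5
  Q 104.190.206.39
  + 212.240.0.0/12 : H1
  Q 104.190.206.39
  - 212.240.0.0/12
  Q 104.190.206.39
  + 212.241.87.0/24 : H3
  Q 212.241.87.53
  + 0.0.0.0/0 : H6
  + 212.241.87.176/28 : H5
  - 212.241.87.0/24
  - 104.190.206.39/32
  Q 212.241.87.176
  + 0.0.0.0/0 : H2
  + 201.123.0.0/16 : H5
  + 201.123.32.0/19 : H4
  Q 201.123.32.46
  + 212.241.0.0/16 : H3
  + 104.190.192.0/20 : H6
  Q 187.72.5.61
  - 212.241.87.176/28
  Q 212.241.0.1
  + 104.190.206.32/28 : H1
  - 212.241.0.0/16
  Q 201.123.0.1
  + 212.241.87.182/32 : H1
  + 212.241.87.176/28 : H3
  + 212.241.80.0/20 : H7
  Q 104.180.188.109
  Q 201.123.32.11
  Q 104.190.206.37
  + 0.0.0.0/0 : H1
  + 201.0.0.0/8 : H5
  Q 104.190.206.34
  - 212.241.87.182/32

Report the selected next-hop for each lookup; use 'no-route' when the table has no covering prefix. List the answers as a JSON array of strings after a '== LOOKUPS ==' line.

Apply in order:
  + 212.241.87.182/32 (H0) depth=32
  del 212.241.87.182/32 (clear depth 32)
  + 104.190.206.39/32 (H5) depth=32
  ? 104.190.206.39  path d0:-→d1:-→d2:-→d3:-→d4:-→d5:-→d6:-→d7:-→d8:-→d9:-→d10:-→d11:-→d12:-→d13:-→d14:-→d15:-→d16:-→d17:-→d18:-→d19:-→d20:-→d21:-→d22:-→d23:-→d24:-→d25:-→d26:-→d27:-→d28:-→d29:-→d30:-→d31:-→d32:H5  best=H5
  + 212.240.0.0/12 (H1) depth=12
  ? 104.190.206.39  path d0:-→d1:-→d2:-→d3:-→d4:-→d5:-→d6:-→d7:-→d8:-→d9:-→d10:-→d11:-→d12:-→d13:-→d14:-→d15:-→d16:-→d17:-→d18:-→d19:-→d20:-→d21:-→d22:-→d23:-→d24:-→d25:-→d26:-→d27:-→d28:-→d29:-→d30:-→d31:-→d32:H5  best=H5
  del 212.240.0.0/12 (clear depth 12)
  ? 104.190.206.39  path d0:-→d1:-→d2:-→d3:-→d4:-→d5:-→d6:-→d7:-→d8:-→d9:-→d10:-→d11:-→d12:-→d13:-→d14:-→d15:-→d16:-→d17:-→d18:-→d19:-→d20:-→d21:-→d22:-→d23:-→d24:-→d25:-→d26:-→d27:-→d28:-→d29:-→d30:-→d31:-→d32:H5  best=H5
  + 212.241.87.0/24 (H3) depth=24
  ? 212.241.87.53  path d0:-→d1:-→d2:-→d3:-→d4:-→d5:-→d6:-→d7:-→d8:-→d9:-→d10:-→d11:-→d12:-→d13:-→d14:-→d15:-→d16:-→d17:-→d18:-→d19:-→d20:-→d21:-→d22:-→d23:-→d24:H3  best=H3
  + 0.0.0.0/0 (H6) depth=0
  + 212.241.87.176/28 (H5) depth=28
  del 212.241.87.0/24 (clear depth 24)
  del 104.190.206.39/32 (clear depth 32)
  ? 212.241.87.176  path d0:H6→d1:-→d2:-→d3:-→d4:-→d5:-→d6:-→d7:-→d8:-→d9:-→d10:-→d11:-→d12:-→d13:-→d14:-→d15:-→d16:-→d17:-→d18:-→d19:-→d20:-→d21:-→d22:-→d23:-→d24:-→d25:-→d26:-→d27:-→d28:H5→d29:-  best=H5
  + 0.0.0.0/0 (H2) depth=0
  + 201.123.0.0/16 (H5) depth=16
  + 201.123.32.0/19 (H4) depth=19
  ? 201.123.32.46  path d0:H2→d1:-→d2:-→d3:-→d4:-→d5:-→d6:-→d7:-→d8:-→d9:-→d10:-→d11:-→d12:-→d13:-→d14:-→d15:-→d16:H5→d17:-→d18:-→d19:H4  best=H4
  + 212.241.0.0/16 (H3) depth=16
  + 104.190.192.0/20 (H6) depth=20
  ? 187.72.5.61  path d0:H2→d1:-  best=H2
  del 212.241.87.176/28 (clear depth 28)
  ? 212.241.0.1  path d0:H2→d1:-→d2:-→d3:-→d4:-→d5:-→d6:-→d7:-→d8:-→d9:-→d10:-→d11:-→d12:-→d13:-→d14:-→d15:-→d16:H3→d17:-  best=H3
  + 104.190.206.32/28 (H1) depth=28
  del 212.241.0.0/16 (clear depth 16)
  ? 201.123.0.1  path d0:H2→d1:-→d2:-→d3:-→d4:-→d5:-→d6:-→d7:-→d8:-→d9:-→d10:-→d11:-→d12:-→d13:-→d14:-→d15:-→d16:H5→d17:-→d18:-  best=H5
  + 212.241.87.182/32 (H1) depth=32
  + 212.241.87.176/28 (H3) depth=28
  + 212.241.80.0/20 (H7) depth=20
  ? 104.180.188.109  path d0:H2→d1:-→d2:-→d3:-→d4:-→d5:-→d6:-→d7:-→d8:-→d9:-→d10:-→d11:-→d12:-  best=H2
  ? 201.123.32.11  path d0:H2→d1:-→d2:-→d3:-→d4:-→d5:-→d6:-→d7:-→d8:-→d9:-→d10:-→d11:-→d12:-→d13:-→d14:-→d15:-→d16:H5→d17:-→d18:-→d19:H4  best=H4
  ? 104.190.206.37  path d0:H2→d1:-→d2:-→d3:-→d4:-→d5:-→d6:-→d7:-→d8:-→d9:-→d10:-→d11:-→d12:-→d13:-→d14:-→d15:-→d16:-→d17:-→d18:-→d19:-→d20:H6→d21:-→d22:-→d23:-→d24:-→d25:-→d26:-→d27:-→d28:H1→d29:-→d30:-  best=H1
  + 0.0.0.0/0 (H1) depth=0
  + 201.0.0.0/8 (H5) depth=8
  ? 104.190.206.34  path d0:H1→d1:-→d2:-→d3:-→d4:-→d5:-→d6:-→d7:-→d8:-→d9:-→d10:-→d11:-→d12:-→d13:-→d14:-→d15:-→d16:-→d17:-→d18:-→d19:-→d20:H6→d21:-→d22:-→d23:-→d24:-→d25:-→d26:-→d27:-→d28:H1→d29:-  best=H1
  del 212.241.87.182/32 (clear depth 32)

== LOOKUPS ==
["H5","H5","H5","H3","H5","H4","H2","H3","H5","H2","H4","H1","H1"]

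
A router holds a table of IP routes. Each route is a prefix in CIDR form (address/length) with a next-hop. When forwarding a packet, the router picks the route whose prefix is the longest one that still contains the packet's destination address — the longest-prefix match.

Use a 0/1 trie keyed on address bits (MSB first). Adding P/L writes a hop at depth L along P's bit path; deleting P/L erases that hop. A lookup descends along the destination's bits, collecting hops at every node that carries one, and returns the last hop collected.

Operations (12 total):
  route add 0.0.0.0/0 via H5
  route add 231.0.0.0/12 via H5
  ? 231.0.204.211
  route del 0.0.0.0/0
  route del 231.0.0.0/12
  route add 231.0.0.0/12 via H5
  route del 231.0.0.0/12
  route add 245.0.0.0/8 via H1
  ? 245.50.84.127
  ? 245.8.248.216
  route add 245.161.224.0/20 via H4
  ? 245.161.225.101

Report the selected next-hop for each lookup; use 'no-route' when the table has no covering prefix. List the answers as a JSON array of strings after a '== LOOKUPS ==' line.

Apply in order:
  add 0.0.0.0/0 -> H5 at depth 0
  add 231.0.0.0/12 -> H5 at depth 12
  ? 231.0.204.211  path d0:H5→d1:-→d2:-→d3:-→d4:-→d5:-→d6:-→d7:-→d8:-→d9:-→d10:-→d11:-→d12:H5  best=H5
  del 0.0.0.0/0 (clear depth 0)
  del 231.0.0.0/12 (clear depth 12)
  add 231.0.0.0/12 -> H5 at depth 12
  del 231.0.0.0/12 (clear depth 12)
  add 245.0.0.0/8 -> H1 at depth 8
  ? 245.50.84.127  path d0:-→d1:-→d2:-→d3:-→d4:-→d5:-→d6:-→d7:-→d8:H1  best=H1
  ? 245.8.248.216  path d0:-→d1:-→d2:-→d3:-→d4:-→d5:-→d6:-→d7:-→d8:H1  best=H1
  add 245.161.224.0/20 -> H4 at depth 20
  ? 245.161.225.101  path d0:-→d1:-→d2:-→d3:-→d4:-→d5:-→d6:-→d7:-→d8:H1→d9:-→d10:-→d11:-→d12:-→d13:-→d14:-→d15:-→d16:-→d17:-→d18:-→d19:-→d20:H4  best=H4

== LOOKUPS ==
["H5","H1","H1","H4"]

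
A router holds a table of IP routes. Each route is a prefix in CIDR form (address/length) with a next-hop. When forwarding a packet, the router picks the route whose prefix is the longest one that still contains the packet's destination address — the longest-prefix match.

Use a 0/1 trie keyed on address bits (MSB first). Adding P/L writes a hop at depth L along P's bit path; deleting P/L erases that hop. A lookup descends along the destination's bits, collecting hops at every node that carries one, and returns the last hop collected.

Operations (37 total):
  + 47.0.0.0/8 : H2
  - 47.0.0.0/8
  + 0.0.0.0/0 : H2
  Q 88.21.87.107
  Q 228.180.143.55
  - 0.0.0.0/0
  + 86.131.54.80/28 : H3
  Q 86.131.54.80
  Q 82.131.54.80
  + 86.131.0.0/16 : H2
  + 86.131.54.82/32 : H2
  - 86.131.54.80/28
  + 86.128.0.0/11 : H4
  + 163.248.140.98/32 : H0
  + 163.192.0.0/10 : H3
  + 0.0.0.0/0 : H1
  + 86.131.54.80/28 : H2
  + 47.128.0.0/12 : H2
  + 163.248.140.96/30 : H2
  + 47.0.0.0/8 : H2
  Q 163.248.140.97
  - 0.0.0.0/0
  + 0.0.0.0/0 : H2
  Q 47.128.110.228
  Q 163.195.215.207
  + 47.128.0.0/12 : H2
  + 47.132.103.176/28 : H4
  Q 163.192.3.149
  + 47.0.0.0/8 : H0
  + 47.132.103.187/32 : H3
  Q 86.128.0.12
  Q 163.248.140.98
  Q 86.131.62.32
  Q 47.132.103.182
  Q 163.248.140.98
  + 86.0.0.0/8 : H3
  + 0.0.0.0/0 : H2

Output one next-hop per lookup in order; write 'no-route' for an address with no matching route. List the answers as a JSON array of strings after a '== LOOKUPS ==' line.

Process each operation:
  add 47.0.0.0/8 -> H2 at depth 8
  del 47.0.0.0/8 (clear depth 8)
  add 0.0.0.0/0 -> H2 at depth 0
  ? 88.21.87.107  path d0:H2→d1:-  best=H2
  ? 228.180.143.55  path d0:H2  best=H2
  del 0.0.0.0/0 (clear depth 0)
  add 86.131.54.80/28 -> H3 at depth 28
  ? 86.131.54.80  path d0:-→d1:-→d2:-→d3:-→d4:-→d5:-→d6:-→d7:-→d8:-→d9:-→d10:-→d11:-→d12:-→d13:-→d14:-→d15:-→d16:-→d17:-→d18:-→d19:-→d20:-→d21:-→d22:-→d23:-→d24:-→d25:-→d26:-→d27:-→d28:H3  best=H3
  ? 82.131.54.80  path d0:-→d1:-→d2:-→d3:-→d4:-→d5:-  best=no-route
  add 86.131.0.0/16 -> H2 at depth 16
  add 86.131.54.82/32 -> H2 at depth 32
  del 86.131.54.80/28 (clear depth 28)
  add 86.128.0.0/11 -> H4 at depth 11
  add 163.248.140.98/32 -> H0 at depth 32
  add 163.192.0.0/10 -> H3 at depth 10
  add 0.0.0.0/0 -> H1 at depth 0
  add 86.131.54.80/28 -> H2 at depth 28
  add 47.128.0.0/12 -> H2 at depth 12
  add 163.248.140.96/30 -> H2 at depth 30
  add 47.0.0.0/8 -> H2 at depth 8
  ? 163.248.140.97  path d0:H1→d1:-→d2:-→d3:-→d4:-→d5:-→d6:-→d7:-→d8:-→d9:-→d10:H3→d11:-→d12:-→d13:-→d14:-→d15:-→d16:-→d17:-→d18:-→d19:-→d20:-→d21:-→d22:-→d23:-→d24:-→d25:-→d26:-→d27:-→d28:-→d29:-→d30:H2  best=H2
  del 0.0.0.0/0 (clear depth 0)
  add 0.0.0.0/0 -> H2 at depth 0
  ? 47.128.110.228  path d0:H2→d1:-→d2:-→d3:-→d4:-→d5:-→d6:-→d7:-→d8:H2→d9:-→d10:-→d11:-→d12:H2  best=H2
  ? 163.195.215.207  path d0:H2→d1:-→d2:-→d3:-→d4:-→d5:-→d6:-→d7:-→d8:-→d9:-→d10:H3  best=H3
  add 47.128.0.0/12 -> H2 at depth 12
  add 47.132.103.176/28 -> H4 at depth 28
  ? 163.192.3.149  path d0:H2→d1:-→d2:-→d3:-→d4:-→d5:-→d6:-→d7:-→d8:-→d9:-→d10:H3  best=H3
  add 47.0.0.0/8 -> H0 at depth 8
  add 47.132.103.187/32 -> H3 at depth 32
  ? 86.128.0.12  path d0:H2→d1:-→d2:-→d3:-→d4:-→d5:-→d6:-→d7:-→d8:-→d9:-→d10:-→d11:H4→d12:-→d13:-→d14:-  best=H4
  ? 163.248.140.98  path d0:H2→d1:-→d2:-→d3:-→d4:-→d5:-→d6:-→d7:-→d8:-→d9:-→d10:H3→d11:-→d12:-→d13:-→d14:-→d15:-→d16:-→d17:-→d18:-→d19:-→d20:-→d21:-→d22:-→d23:-→d24:-→d25:-→d26:-→d27:-→d28:-→d29:-→d30:H2→d31:-→d32:H0  best=H0
  ? 86.131.62.32  path d0:H2→d1:-→d2:-→d3:-→d4:-→d5:-→d6:-→d7:-→d8:-→d9:-→d10:-→d11:H4→d12:-→d13:-→d14:-→d15:-→d16:H2→d17:-→d18:-→d19:-→d20:-  best=H2
  ? 47.132.103.182  path d0:H2→d1:-→d2:-→d3:-→d4:-→d5:-→d6:-→d7:-→d8:H0→d9:-→d10:-→d11:-→d12:H2→d13:-→d14:-→d15:-→d16:-→d17:-→d18:-→d19:-→d20:-→d21:-→d22:-→d23:-→d24:-→d25:-→d26:-→d27:-→d28:H4  best=H4
  ? 163.248.140.98  path d0:H2→d1:-→d2:-→d3:-→d4:-→d5:-→d6:-→d7:-→d8:-→d9:-→d10:H3→d11:-→d12:-→d13:-→d14:-→d15:-→d16:-→d17:-→d18:-→d19:-→d20:-→d21:-→d22:-→d23:-→d24:-→d25:-→d26:-→d27:-→d28:-→d29:-→d30:H2→d31:-→d32:H0  best=H0
  add 86.0.0.0/8 -> H3 at depth 8
  add 0.0.0.0/0 -> H2 at depth 0

== LOOKUPS ==
["H2","H2","H3","no-route","H2","H2","H3","H3","H4","H0","H2","H4","H0"]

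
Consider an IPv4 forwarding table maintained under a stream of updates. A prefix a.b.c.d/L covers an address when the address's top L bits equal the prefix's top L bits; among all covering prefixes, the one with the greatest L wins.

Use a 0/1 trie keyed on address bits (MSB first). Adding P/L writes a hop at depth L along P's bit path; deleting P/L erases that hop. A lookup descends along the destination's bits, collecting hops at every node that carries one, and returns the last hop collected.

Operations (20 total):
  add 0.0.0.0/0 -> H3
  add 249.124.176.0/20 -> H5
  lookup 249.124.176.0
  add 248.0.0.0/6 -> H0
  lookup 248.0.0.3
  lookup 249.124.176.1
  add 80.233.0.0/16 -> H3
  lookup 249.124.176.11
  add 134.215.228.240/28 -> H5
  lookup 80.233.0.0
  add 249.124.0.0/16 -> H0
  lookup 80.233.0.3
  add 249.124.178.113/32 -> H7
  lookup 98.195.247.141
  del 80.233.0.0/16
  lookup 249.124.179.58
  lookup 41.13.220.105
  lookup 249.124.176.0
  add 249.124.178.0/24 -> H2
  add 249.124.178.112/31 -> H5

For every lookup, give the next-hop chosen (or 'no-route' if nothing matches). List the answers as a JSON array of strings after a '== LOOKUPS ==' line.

Trace:
  add 0.0.0.0/0 -> H3 at depth 0
  add 249.124.176.0/20 -> H5 at depth 20
  Q 249.124.176.0: descend 11111001011111001011 ; hops seen [H3,H5] ; pick H5
  add 248.0.0.0/6 -> H0 at depth 6
  Q 248.0.0.3: descend 1111100 ; hops seen [H3,H0] ; pick H0
  Q 249.124.176.1: descend 11111001011111001011 ; hops seen [H3,H0,H5] ; pick H5
  add 80.233.0.0/16 -> H3 at depth 16
  Q 249.124.176.11: descend 11111001011111001011 ; hops seen [H3,H0,H5] ; pick H5
  add 134.215.228.240/28 -> H5 at depth 28
  Q 80.233.0.0: descend 0101000011101001 ; hops seen [H3,H3] ; pick H3
  add 249.124.0.0/16 -> H0 at depth 16
  Q 80.233.0.3: descend 0101000011101001 ; hops seen [H3,H3] ; pick H3
  add 249.124.178.113/32 -> H7 at depth 32
  Q 98.195.247.141: descend 01 ; hops seen [H3] ; pick H3
  del 80.233.0.0/16 (clear depth 16)
  Q 249.124.179.58: descend 11111001011111001011001 ; hops seen [H3,H0,H0,H5] ; pick H5
  Q 41.13.220.105: descend 0 ; hops seen [H3] ; pick H3
  Q 249.124.176.0: descend 1111100101111100101100 ; hops seen [H3,H0,H0,H5] ; pick H5
  add 249.124.178.0/24 -> H2 at depth 24
  add 249.124.178.112/31 -> H5 at depth 31

== LOOKUPS ==
["H5","H0","H5","H5","H3","H3","H3","H5","H3","H5"]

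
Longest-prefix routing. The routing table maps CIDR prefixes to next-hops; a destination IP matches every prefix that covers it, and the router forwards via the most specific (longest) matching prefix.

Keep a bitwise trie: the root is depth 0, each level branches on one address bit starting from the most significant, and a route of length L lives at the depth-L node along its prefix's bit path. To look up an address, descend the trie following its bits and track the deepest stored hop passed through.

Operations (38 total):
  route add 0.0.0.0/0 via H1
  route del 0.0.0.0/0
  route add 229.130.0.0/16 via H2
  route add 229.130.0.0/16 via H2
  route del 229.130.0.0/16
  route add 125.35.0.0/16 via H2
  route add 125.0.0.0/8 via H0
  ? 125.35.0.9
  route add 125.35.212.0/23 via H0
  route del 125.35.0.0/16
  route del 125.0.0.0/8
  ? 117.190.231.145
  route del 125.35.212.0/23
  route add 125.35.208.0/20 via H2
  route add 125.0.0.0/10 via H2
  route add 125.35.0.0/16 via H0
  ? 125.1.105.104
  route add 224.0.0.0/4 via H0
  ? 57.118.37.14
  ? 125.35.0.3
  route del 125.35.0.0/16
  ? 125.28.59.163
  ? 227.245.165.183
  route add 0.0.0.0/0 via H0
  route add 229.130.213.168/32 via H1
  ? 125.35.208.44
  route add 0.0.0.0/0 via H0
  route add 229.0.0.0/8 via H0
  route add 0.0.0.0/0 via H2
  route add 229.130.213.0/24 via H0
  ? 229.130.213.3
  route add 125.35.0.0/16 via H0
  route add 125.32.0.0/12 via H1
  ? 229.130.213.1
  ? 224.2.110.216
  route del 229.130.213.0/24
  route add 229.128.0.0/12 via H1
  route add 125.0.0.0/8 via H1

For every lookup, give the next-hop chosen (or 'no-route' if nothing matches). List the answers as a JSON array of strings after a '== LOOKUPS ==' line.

Apply in order:
  add 0.0.0.0/0 -> H1 at depth 0
  - 0.0.0.0/0 clear@0
  add 229.130.0.0/16 -> H2 at depth 16
  add 229.130.0.0/16 -> H2 at depth 16
  - 229.130.0.0/16 clear@16
  add 125.35.0.0/16 -> H2 at depth 16
  add 125.0.0.0/8 -> H0 at depth 8
  lookup 125.35.0.9: bits 0111110100100011 walk d0:-→d1:-→d2:-→d3:-→d4:-→d5:-→d6:-→d7:-→d8:H0→d9:-→d10:-→d11:-→d12:-→d13:-→d14:-→d15:-→d16:H2 -> H2
  add 125.35.212.0/23 -> H0 at depth 23
  - 125.35.0.0/16 clear@16
  - 125.0.0.0/8 clear@8
  lookup 117.190.231.145: bits 0111 walk d0:-→d1:-→d2:-→d3:-→d4:- -> no-route
  - 125.35.212.0/23 clear@23
  add 125.35.208.0/20 -> H2 at depth 20
  add 125.0.0.0/10 -> H2 at depth 10
  add 125.35.0.0/16 -> H0 at depth 16
  lookup 125.1.105.104: bits 0111110100 walk d0:-→d1:-→d2:-→d3:-→d4:-→d5:-→d6:-→d7:-→d8:-→d9:-→d10:H2 -> H2
  add 224.0.0.0/4 -> H0 at depth 4
  lookup 57.118.37.14: bits 0 walk d0:-→d1:- -> no-route
  lookup 125.35.0.3: bits 0111110100100011 walk d0:-→d1:-→d2:-→d3:-→d4:-→d5:-→d6:-→d7:-→d8:-→d9:-→d10:H2→d11:-→d12:-→d13:-→d14:-→d15:-→d16:H0 -> H0
  - 125.35.0.0/16 clear@16
  lookup 125.28.59.163: bits 0111110100 walk d0:-→d1:-→d2:-→d3:-→d4:-→d5:-→d6:-→d7:-→d8:-→d9:-→d10:H2 -> H2
  lookup 227.245.165.183: bits 11100 walk d0:-→d1:-→d2:-→d3:-→d4:H0→d5:- -> H0
  add 0.0.0.0/0 -> H0 at depth 0
  add 229.130.213.168/32 -> H1 at depth 32
  lookup 125.35.208.44: bits 011111010010001111010 walk d0:H0→d1:-→d2:-→d3:-→d4:-→d5:-→d6:-→d7:-→d8:-→d9:-→d10:H2→d11:-→d12:-→d13:-→d14:-→d15:-→d16:-→d17:-→d18:-→d19:-→d20:H2→d21:- -> H2
  add 0.0.0.0/0 -> H0 at depth 0
  add 229.0.0.0/8 -> H0 at depth 8
  add 0.0.0.0/0 -> H2 at depth 0
  add 229.130.213.0/24 -> H0 at depth 24
  lookup 229.130.213.3: bits 111001011000001011010101 walk d0:H2→d1:-→d2:-→d3:-→d4:H0→d5:-→d6:-→d7:-→d8:H0→d9:-→d10:-→d11:-→d12:-→d13:-→d14:-→d15:-→d16:-→d17:-→d18:-→d19:-→d20:-→d21:-→d22:-→d23:-→d24:H0 -> H0
  add 125.35.0.0/16 -> H0 at depth 16
  add 125.32.0.0/12 -> H1 at depth 12
  lookup 229.130.213.1: bits 111001011000001011010101 walk d0:H2→d1:-→d2:-→d3:-→d4:H0→d5:-→d6:-→d7:-→d8:H0→d9:-→d10:-→d11:-→d12:-→d13:-→d14:-→d15:-→d16:-→d17:-→d18:-→d19:-→d20:-→d21:-→d22:-→d23:-→d24:H0 -> H0
  lookup 224.2.110.216: bits 11100 walk d0:H2→d1:-→d2:-→d3:-→d4:H0→d5:- -> H0
  - 229.130.213.0/24 clear@24
  add 229.128.0.0/12 -> H1 at depth 12
  add 125.0.0.0/8 -> H1 at depth 8

== LOOKUPS ==
["H2","no-route","H2","no-route","H0","H2","H0","H2","H0","H0","H0"]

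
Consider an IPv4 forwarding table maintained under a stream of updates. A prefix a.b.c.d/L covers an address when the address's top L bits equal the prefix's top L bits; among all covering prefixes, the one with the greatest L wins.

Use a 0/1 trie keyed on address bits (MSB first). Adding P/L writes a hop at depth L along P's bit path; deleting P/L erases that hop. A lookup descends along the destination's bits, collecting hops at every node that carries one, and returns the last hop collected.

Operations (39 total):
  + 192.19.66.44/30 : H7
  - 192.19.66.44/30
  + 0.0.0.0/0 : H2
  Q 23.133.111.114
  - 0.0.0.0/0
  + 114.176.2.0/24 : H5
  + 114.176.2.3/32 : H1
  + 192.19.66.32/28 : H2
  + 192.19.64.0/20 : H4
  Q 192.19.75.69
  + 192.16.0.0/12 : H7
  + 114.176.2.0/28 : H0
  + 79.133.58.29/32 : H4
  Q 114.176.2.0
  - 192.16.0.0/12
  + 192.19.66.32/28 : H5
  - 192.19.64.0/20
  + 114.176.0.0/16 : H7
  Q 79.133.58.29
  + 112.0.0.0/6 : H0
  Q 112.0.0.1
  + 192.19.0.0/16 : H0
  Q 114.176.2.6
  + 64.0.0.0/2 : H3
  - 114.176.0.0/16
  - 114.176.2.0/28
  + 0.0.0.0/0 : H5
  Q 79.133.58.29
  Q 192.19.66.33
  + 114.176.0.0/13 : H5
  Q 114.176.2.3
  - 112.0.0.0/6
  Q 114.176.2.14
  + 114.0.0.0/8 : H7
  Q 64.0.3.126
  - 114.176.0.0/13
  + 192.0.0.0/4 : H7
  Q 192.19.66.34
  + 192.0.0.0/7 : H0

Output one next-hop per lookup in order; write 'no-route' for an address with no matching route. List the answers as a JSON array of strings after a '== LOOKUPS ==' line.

Process each operation:
  add 192.19.66.44/30 -> H7 at depth 30
  - 192.19.66.44/30 clear@30
  add 0.0.0.0/0 -> H2 at depth 0
  Q 23.133.111.114: descend ε ; hops seen [H2] ; pick H2
  - 0.0.0.0/0 clear@0
  add 114.176.2.0/24 -> H5 at depth 24
  add 114.176.2.3/32 -> H1 at depth 32
  add 192.19.66.32/28 -> H2 at depth 28
  add 192.19.64.0/20 -> H4 at depth 20
  Q 192.19.75.69: descend 11000000000100110100 ; hops seen [H4] ; pick H4
  add 192.16.0.0/12 -> H7 at depth 12
  add 114.176.2.0/28 -> H0 at depth 28
  add 79.133.58.29/32 -> H4 at depth 32
  Q 114.176.2.0: descend 011100101011000000000010000000 ; hops seen [H5,H0] ; pick H0
  - 192.16.0.0/12 clear@12
  add 192.19.66.32/28 -> H5 at depth 28
  - 192.19.64.0/20 clear@20
  add 114.176.0.0/16 -> H7 at depth 16
  Q 79.133.58.29: descend 01001111100001010011101000011101 ; hops seen [H4] ; pick H4
  add 112.0.0.0/6 -> H0 at depth 6
  Q 112.0.0.1: descend 011100 ; hops seen [H0] ; pick H0
  add 192.19.0.0/16 -> H0 at depth 16
  Q 114.176.2.6: descend 01110010101100000000001000000 ; hops seen [H0,H7,H5,H0] ; pick H0
  add 64.0.0.0/2 -> H3 at depth 2
  - 114.176.0.0/16 clear@16
  - 114.176.2.0/28 clear@28
  add 0.0.0.0/0 -> H5 at depth 0
  Q 79.133.58.29: descend 01001111100001010011101000011101 ; hops seen [H5,H3,H4] ; pick H4
  Q 192.19.66.33: descend 1100000000010011010000100010 ; hops seen [H5,H0,H5] ; pick H5
  add 114.176.0.0/13 -> H5 at depth 13
  Q 114.176.2.3: descend 01110010101100000000001000000011 ; hops seen [H5,H3,H0,H5,H5,H1] ; pick H1
  - 112.0.0.0/6 clear@6
  Q 114.176.2.14: descend 0111001010110000000000100000 ; hops seen [H5,H3,H5,H5] ; pick H5
  add 114.0.0.0/8 -> H7 at depth 8
  Q 64.0.3.126: descend 0100 ; hops seen [H5,H3] ; pick H3
  - 114.176.0.0/13 clear@13
  add 192.0.0.0/4 -> H7 at depth 4
  Q 192.19.66.34: descend 1100000000010011010000100010 ; hops seen [H5,H7,H0,H5] ; pick H5
  add 192.0.0.0/7 -> H0 at depth 7

== LOOKUPS ==
["H2","H4","H0","H4","H0","H0","H4","H5","H1","H5","H3","H5"]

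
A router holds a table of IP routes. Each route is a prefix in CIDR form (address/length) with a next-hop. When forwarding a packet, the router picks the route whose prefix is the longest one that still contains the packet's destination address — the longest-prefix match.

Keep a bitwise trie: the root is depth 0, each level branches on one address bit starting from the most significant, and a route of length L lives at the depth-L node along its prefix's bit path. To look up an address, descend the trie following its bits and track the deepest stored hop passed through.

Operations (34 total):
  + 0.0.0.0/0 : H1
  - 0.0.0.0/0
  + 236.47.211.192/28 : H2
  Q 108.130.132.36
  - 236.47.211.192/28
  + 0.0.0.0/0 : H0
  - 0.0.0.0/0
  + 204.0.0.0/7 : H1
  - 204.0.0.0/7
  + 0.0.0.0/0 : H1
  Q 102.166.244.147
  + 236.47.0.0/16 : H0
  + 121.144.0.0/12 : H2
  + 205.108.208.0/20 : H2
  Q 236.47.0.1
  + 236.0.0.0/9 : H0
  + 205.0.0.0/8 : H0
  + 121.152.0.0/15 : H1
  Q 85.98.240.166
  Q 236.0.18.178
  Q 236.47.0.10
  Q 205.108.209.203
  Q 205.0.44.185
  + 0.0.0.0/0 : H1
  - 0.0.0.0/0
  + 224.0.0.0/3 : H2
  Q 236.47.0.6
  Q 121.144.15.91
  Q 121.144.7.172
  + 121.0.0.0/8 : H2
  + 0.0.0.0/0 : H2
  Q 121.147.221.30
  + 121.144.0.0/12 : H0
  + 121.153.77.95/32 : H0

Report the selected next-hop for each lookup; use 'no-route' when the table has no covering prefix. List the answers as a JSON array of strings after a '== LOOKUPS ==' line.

Apply in order:
  add 0.0.0.0/0 -> H1 at depth 0
  del 0.0.0.0/0 (clear depth 0)
  add 236.47.211.192/28 -> H2 at depth 28
  Q 108.130.132.36: descend ε ; hops seen [∅] ; pick no-route
  del 236.47.211.192/28 (clear depth 28)
  add 0.0.0.0/0 -> H0 at depth 0
  del 0.0.0.0/0 (clear depth 0)
  add 204.0.0.0/7 -> H1 at depth 7
  del 204.0.0.0/7 (clear depth 7)
  add 0.0.0.0/0 -> H1 at depth 0
  Q 102.166.244.147: descend ε ; hops seen [H1] ; pick H1
  add 236.47.0.0/16 -> H0 at depth 16
  add 121.144.0.0/12 -> H2 at depth 12
  add 205.108.208.0/20 -> H2 at depth 20
  Q 236.47.0.1: descend 1110110000101111 ; hops seen [H1,H0] ; pick H0
  add 236.0.0.0/9 -> H0 at depth 9
  add 205.0.0.0/8 -> H0 at depth 8
  add 121.152.0.0/15 -> H1 at depth 15
  Q 85.98.240.166: descend 01 ; hops seen [H1] ; pick H1
  Q 236.0.18.178: descend 1110110000 ; hops seen [H1,H0] ; pick H0
  Q 236.47.0.10: descend 1110110000101111 ; hops seen [H1,H0,H0] ; pick H0
  Q 205.108.209.203: descend 11001101011011001101 ; hops seen [H1,H0,H2] ; pick H2
  Q 205.0.44.185: descend 110011010 ; hops seen [H1,H0] ; pick H0
  add 0.0.0.0/0 -> H1 at depth 0
  del 0.0.0.0/0 (clear depth 0)
  add 224.0.0.0/3 -> H2 at depth 3
  Q 236.47.0.6: descend 1110110000101111 ; hops seen [H2,H0,H0] ; pick H0
  Q 121.144.15.91: descend 011110011001 ; hops seen [H2] ; pick H2
  Q 121.144.7.172: descend 011110011001 ; hops seen [H2] ; pick H2
  add 121.0.0.0/8 -> H2 at depth 8
  add 0.0.0.0/0 -> H2 at depth 0
  Q 121.147.221.30: descend 011110011001 ; hops seen [H2,H2,H2] ; pick H2
  add 121.144.0.0/12 -> H0 at depth 12
  add 121.153.77.95/32 -> H0 at depth 32

== LOOKUPS ==
["no-route","H1","H0","H1","H0","H0","H2","H0","H0","H2","H2","H2"]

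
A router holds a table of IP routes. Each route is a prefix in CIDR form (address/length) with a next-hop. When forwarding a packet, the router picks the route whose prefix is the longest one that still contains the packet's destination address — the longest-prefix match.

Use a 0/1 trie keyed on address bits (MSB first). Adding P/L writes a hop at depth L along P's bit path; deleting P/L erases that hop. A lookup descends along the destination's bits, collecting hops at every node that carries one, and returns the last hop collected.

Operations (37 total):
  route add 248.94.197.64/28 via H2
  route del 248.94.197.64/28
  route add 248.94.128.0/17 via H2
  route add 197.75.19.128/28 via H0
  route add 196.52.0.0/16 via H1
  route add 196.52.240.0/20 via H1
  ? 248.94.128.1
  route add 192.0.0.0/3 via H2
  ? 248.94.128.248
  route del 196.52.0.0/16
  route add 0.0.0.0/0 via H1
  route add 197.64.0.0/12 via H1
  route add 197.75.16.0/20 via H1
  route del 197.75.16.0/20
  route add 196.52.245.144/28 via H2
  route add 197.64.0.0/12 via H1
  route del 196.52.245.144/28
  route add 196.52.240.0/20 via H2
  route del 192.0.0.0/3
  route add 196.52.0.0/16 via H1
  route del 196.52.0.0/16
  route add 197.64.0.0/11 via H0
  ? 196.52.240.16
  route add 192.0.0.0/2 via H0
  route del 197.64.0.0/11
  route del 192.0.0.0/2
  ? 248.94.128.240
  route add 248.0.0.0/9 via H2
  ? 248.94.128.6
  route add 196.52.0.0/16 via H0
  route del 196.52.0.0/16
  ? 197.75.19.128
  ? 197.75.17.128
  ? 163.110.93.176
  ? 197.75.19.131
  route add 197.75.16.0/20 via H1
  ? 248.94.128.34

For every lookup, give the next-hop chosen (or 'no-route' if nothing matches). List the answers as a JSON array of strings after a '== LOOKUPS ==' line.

Apply in order:
  add 248.94.197.64/28 -> H2 at depth 28
  - 248.94.197.64/28 clear@28
  add 248.94.128.0/17 -> H2 at depth 17
  add 197.75.19.128/28 -> H0 at depth 28
  add 196.52.0.0/16 -> H1 at depth 16
  add 196.52.240.0/20 -> H1 at depth 20
  ? 248.94.128.1  path d0:-→d1:-→d2:-→d3:-→d4:-→d5:-→d6:-→d7:-→d8:-→d9:-→d10:-→d11:-→d12:-→d13:-→d14:-→d15:-→d16:-→d17:H2  best=H2
  add 192.0.0.0/3 -> H2 at depth 3
  ? 248.94.128.248  path d0:-→d1:-→d2:-→d3:-→d4:-→d5:-→d6:-→d7:-→d8:-→d9:-→d10:-→d11:-→d12:-→d13:-→d14:-→d15:-→d16:-→d17:H2  best=H2
  - 196.52.0.0/16 clear@16
  add 0.0.0.0/0 -> H1 at depth 0
  add 197.64.0.0/12 -> H1 at depth 12
  add 197.75.16.0/20 -> H1 at depth 20
  - 197.75.16.0/20 clear@20
  add 196.52.245.144/28 -> H2 at depth 28
  add 197.64.0.0/12 -> H1 at depth 12
  - 196.52.245.144/28 clear@28
  add 196.52.240.0/20 -> H2 at depth 20
  - 192.0.0.0/3 clear@3
  add 196.52.0.0/16 -> H1 at depth 16
  - 196.52.0.0/16 clear@16
  add 197.64.0.0/11 -> H0 at depth 11
  ? 196.52.240.16  path d0:H1→d1:-→d2:-→d3:-→d4:-→d5:-→d6:-→d7:-→d8:-→d9:-→d10:-→d11:-→d12:-→d13:-→d14:-→d15:-→d16:-→d17:-→d18:-→d19:-→d20:H2→d21:-  best=H2
  add 192.0.0.0/2 -> H0 at depth 2
  - 197.64.0.0/11 clear@11
  - 192.0.0.0/2 clear@2
  ? 248.94.128.240  path d0:H1→d1:-→d2:-→d3:-→d4:-→d5:-→d6:-→d7:-→d8:-→d9:-→d10:-→d11:-→d12:-→d13:-→d14:-→d15:-→d16:-→d17:H2  best=H2
  add 248.0.0.0/9 -> H2 at depth 9
  ? 248.94.128.6  path d0:H1→d1:-→d2:-→d3:-→d4:-→d5:-→d6:-→d7:-→d8:-→d9:H2→d10:-→d11:-→d12:-→d13:-→d14:-→d15:-→d16:-→d17:H2  best=H2
  add 196.52.0.0/16 -> H0 at depth 16
  - 196.52.0.0/16 clear@16
  ? 197.75.19.128  path d0:H1→d1:-→d2:-→d3:-→d4:-→d5:-→d6:-→d7:-→d8:-→d9:-→d10:-→d11:-→d12:H1→d13:-→d14:-→d15:-→d16:-→d17:-→d18:-→d19:-→d20:-→d21:-→d22:-→d23:-→d24:-→d25:-→d26:-→d27:-→d28:H0  best=H0
  ? 197.75.17.128  path d0:H1→d1:-→d2:-→d3:-→d4:-→d5:-→d6:-→d7:-→d8:-→d9:-→d10:-→d11:-→d12:H1→d13:-→d14:-→d15:-→d16:-→d17:-→d18:-→d19:-→d20:-→d21:-→d22:-  best=H1
  ? 163.110.93.176  path d0:H1→d1:-  best=H1
  ? 197.75.19.131  path d0:H1→d1:-→d2:-→d3:-→d4:-→d5:-→d6:-→d7:-→d8:-→d9:-→d10:-→d11:-→d12:H1→d13:-→d14:-→d15:-→d16:-→d17:-→d18:-→d19:-→d20:-→d21:-→d22:-→d23:-→d24:-→d25:-→d26:-→d27:-→d28:H0  best=H0
  add 197.75.16.0/20 -> H1 at depth 20
  ? 248.94.128.34  path d0:H1→d1:-→d2:-→d3:-→d4:-→d5:-→d6:-→d7:-→d8:-→d9:H2→d10:-→d11:-→d12:-→d13:-→d14:-→d15:-→d16:-→d17:H2  best=H2

== LOOKUPS ==
["H2","H2","H2","H2","H2","H0","H1","H1","H0","H2"]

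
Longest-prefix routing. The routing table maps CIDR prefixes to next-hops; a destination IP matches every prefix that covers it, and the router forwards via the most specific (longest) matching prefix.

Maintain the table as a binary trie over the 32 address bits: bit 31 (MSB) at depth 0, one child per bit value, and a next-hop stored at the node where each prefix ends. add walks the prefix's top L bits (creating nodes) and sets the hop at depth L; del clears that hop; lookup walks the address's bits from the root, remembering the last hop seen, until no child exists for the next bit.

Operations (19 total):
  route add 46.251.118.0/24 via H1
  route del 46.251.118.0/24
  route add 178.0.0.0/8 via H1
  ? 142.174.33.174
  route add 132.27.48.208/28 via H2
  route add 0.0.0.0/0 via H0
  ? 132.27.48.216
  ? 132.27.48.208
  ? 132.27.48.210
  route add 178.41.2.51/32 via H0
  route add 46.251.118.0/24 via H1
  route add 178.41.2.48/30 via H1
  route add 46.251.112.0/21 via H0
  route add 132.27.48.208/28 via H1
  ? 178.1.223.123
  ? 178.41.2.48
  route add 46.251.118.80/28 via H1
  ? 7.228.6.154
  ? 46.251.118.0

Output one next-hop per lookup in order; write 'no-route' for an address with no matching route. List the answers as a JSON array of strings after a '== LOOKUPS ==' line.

Trace:
  add 46.251.118.0/24 -> H1 at depth 24
  - 46.251.118.0/24 clear@24
  add 178.0.0.0/8 -> H1 at depth 8
  lookup 142.174.33.174: bits 10 walk d0:-→d1:-→d2:- -> no-route
  add 132.27.48.208/28 -> H2 at depth 28
  add 0.0.0.0/0 -> H0 at depth 0
  lookup 132.27.48.216: bits 1000010000011011001100001101 walk d0:H0→d1:-→d2:-→d3:-→d4:-→d5:-→d6:-→d7:-→d8:-→d9:-→d10:-→d11:-→d12:-→d13:-→d14:-→d15:-→d16:-→d17:-→d18:-→d19:-→d20:-→d21:-→d22:-→d23:-→d24:-→d25:-→d26:-→d27:-→d28:H2 -> H2
  lookup 132.27.48.208: bits 1000010000011011001100001101 walk d0:H0→d1:-→d2:-→d3:-→d4:-→d5:-→d6:-→d7:-→d8:-→d9:-→d10:-→d11:-→d12:-→d13:-→d14:-→d15:-→d16:-→d17:-→d18:-→d19:-→d20:-→d21:-→d22:-→d23:-→d24:-→d25:-→d26:-→d27:-→d28:H2 -> H2
  lookup 132.27.48.210: bits 1000010000011011001100001101 walk d0:H0→d1:-→d2:-→d3:-→d4:-→d5:-→d6:-→d7:-→d8:-→d9:-→d10:-→d11:-→d12:-→d13:-→d14:-→d15:-→d16:-→d17:-→d18:-→d19:-→d20:-→d21:-→d22:-→d23:-→d24:-→d25:-→d26:-→d27:-→d28:H2 -> H2
  add 178.41.2.51/32 -> H0 at depth 32
  add 46.251.118.0/24 -> H1 at depth 24
  add 178.41.2.48/30 -> H1 at depth 30
  add 46.251.112.0/21 -> H0 at depth 21
  add 132.27.48.208/28 -> H1 at depth 28
  lookup 178.1.223.123: bits 1011001000 walk d0:H0→d1:-→d2:-→d3:-→d4:-→d5:-→d6:-→d7:-→d8:H1→d9:-→d10:- -> H1
  lookup 178.41.2.48: bits 101100100010100100000010001100 walk d0:H0→d1:-→d2:-→d3:-→d4:-→d5:-→d6:-→d7:-→d8:H1→d9:-→d10:-→d11:-→d12:-→d13:-→d14:-→d15:-→d16:-→d17:-→d18:-→d19:-→d20:-→d21:-→d22:-→d23:-→d24:-→d25:-→d26:-→d27:-→d28:-→d29:-→d30:H1 -> H1
  add 46.251.118.80/28 -> H1 at depth 28
  lookup 7.228.6.154: bits 00 walk d0:H0→d1:-→d2:- -> H0
  lookup 46.251.118.0: bits 0010111011111011011101100 walk d0:H0→d1:-→d2:-→d3:-→d4:-→d5:-→d6:-→d7:-→d8:-→d9:-→d10:-→d11:-→d12:-→d13:-→d14:-→d15:-→d16:-→d17:-→d18:-→d19:-→d20:-→d21:H0→d22:-→d23:-→d24:H1→d25:- -> H1

== LOOKUPS ==
["no-route","H2","H2","H2","H1","H1","H0","H1"]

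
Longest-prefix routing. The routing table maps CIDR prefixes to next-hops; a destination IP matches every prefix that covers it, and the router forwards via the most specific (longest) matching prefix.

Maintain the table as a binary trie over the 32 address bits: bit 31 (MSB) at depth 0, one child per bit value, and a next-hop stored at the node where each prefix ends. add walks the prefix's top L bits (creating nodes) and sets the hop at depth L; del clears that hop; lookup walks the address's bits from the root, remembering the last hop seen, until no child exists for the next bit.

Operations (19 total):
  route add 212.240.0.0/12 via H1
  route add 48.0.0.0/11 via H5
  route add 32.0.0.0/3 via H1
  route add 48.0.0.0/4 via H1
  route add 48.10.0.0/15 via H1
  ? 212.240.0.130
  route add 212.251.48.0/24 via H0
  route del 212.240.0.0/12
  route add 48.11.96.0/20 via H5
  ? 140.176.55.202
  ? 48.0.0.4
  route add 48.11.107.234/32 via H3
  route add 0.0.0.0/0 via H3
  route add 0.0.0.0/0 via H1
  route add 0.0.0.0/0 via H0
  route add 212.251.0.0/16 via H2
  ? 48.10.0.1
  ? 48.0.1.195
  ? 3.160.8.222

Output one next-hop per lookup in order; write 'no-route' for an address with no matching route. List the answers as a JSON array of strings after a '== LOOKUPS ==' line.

Process each operation:
  + 212.240.0.0/12 (H1) depth=12
  + 48.0.0.0/11 (H5) depth=11
  + 32.0.0.0/3 (H1) depth=3
  + 48.0.0.0/4 (H1) depth=4
  + 48.10.0.0/15 (H1) depth=15
  Q 212.240.0.130: descend 110101001111 ; hops seen [H1] ; pick H1
  + 212.251.48.0/24 (H0) depth=24
  - 212.240.0.0/12 clear@12
  + 48.11.96.0/20 (H5) depth=20
  Q 140.176.55.202: descend 1 ; hops seen [∅] ; pick no-route
  Q 48.0.0.4: descend 001100000000 ; hops seen [H1,H1,H5] ; pick H5
  + 48.11.107.234/32 (H3) depth=32
  + 0.0.0.0/0 (H3) depth=0
  + 0.0.0.0/0 (H1) depth=0
  + 0.0.0.0/0 (H0) depth=0
  + 212.251.0.0/16 (H2) depth=16
  Q 48.10.0.1: descend 001100000000101 ; hops seen [H0,H1,H1,H5,H1] ; pick H1
  Q 48.0.1.195: descend 001100000000 ; hops seen [H0,H1,H1,H5] ; pick H5
  Q 3.160.8.222: descend 00 ; hops seen [H0] ; pick H0

== LOOKUPS ==
["H1","no-route","H5","H1","H5","H0"]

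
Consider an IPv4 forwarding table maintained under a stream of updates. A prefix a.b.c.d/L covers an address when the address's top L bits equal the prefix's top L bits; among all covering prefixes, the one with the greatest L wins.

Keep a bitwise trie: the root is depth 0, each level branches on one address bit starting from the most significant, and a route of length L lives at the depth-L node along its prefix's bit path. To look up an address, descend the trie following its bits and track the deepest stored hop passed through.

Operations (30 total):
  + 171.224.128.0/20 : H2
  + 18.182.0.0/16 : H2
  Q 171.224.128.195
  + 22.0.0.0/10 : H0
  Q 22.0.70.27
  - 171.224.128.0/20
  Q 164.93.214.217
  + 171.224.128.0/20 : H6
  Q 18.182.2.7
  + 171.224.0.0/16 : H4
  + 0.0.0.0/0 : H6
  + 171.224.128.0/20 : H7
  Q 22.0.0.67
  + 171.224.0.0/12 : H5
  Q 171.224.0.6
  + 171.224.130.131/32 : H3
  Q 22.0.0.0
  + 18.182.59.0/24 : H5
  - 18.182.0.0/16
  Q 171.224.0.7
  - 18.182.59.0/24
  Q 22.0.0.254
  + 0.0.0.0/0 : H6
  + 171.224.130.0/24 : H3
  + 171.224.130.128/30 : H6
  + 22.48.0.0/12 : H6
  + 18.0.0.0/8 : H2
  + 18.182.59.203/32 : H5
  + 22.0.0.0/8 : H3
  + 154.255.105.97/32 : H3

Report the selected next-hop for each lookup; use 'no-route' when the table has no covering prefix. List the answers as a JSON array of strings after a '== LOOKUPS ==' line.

Trace:
  add 171.224.128.0/20 -> H2 at depth 20
  add 18.182.0.0/16 -> H2 at depth 16
  lookup 171.224.128.195: bits 10101011111000001000 walk d0:-→d1:-→d2:-→d3:-→d4:-→d5:-→d6:-→d7:-→d8:-→d9:-→d10:-→d11:-→d12:-→d13:-→d14:-→d15:-→d16:-→d17:-→d18:-→d19:-→d20:H2 -> H2
  add 22.0.0.0/10 -> H0 at depth 10
  lookup 22.0.70.27: bits 0001011000 walk d0:-→d1:-→d2:-→d3:-→d4:-→d5:-→d6:-→d7:-→d8:-→d9:-→d10:H0 -> H0
  - 171.224.128.0/20 clear@20
  lookup 164.93.214.217: bits 1010 walk d0:-→d1:-→d2:-→d3:-→d4:- -> no-route
  add 171.224.128.0/20 -> H6 at depth 20
  lookup 18.182.2.7: bits 0001001010110110 walk d0:-→d1:-→d2:-→d3:-→d4:-→d5:-→d6:-→d7:-→d8:-→d9:-→d10:-→d11:-→d12:-→d13:-→d14:-→d15:-→d16:H2 -> H2
  add 171.224.0.0/16 -> H4 at depth 16
  add 0.0.0.0/0 -> H6 at depth 0
  add 171.224.128.0/20 -> H7 at depth 20
  lookup 22.0.0.67: bits 0001011000 walk d0:H6→d1:-→d2:-→d3:-→d4:-→d5:-→d6:-→d7:-→d8:-→d9:-→d10:H0 -> H0
  add 171.224.0.0/12 -> H5 at depth 12
  lookup 171.224.0.6: bits 1010101111100000 walk d0:H6→d1:-→d2:-→d3:-→d4:-→d5:-→d6:-→d7:-→d8:-→d9:-→d10:-→d11:-→d12:H5→d13:-→d14:-→d15:-→d16:H4 -> H4
  add 171.224.130.131/32 -> H3 at depth 32
  lookup 22.0.0.0: bits 0001011000 walk d0:H6→d1:-→d2:-→d3:-→d4:-→d5:-→d6:-→d7:-→d8:-→d9:-→d10:H0 -> H0
  add 18.182.59.0/24 -> H5 at depth 24
  - 18.182.0.0/16 clear@16
  lookup 171.224.0.7: bits 1010101111100000 walk d0:H6→d1:-→d2:-→d3:-→d4:-→d5:-→d6:-→d7:-→d8:-→d9:-→d10:-→d11:-→d12:H5→d13:-→d14:-→d15:-→d16:H4 -> H4
  - 18.182.59.0/24 clear@24
  lookup 22.0.0.254: bits 0001011000 walk d0:H6→d1:-→d2:-→d3:-→d4:-→d5:-→d6:-→d7:-→d8:-→d9:-→d10:H0 -> H0
  add 0.0.0.0/0 -> H6 at depth 0
  add 171.224.130.0/24 -> H3 at depth 24
  add 171.224.130.128/30 -> H6 at depth 30
  add 22.48.0.0/12 -> H6 at depth 12
  add 18.0.0.0/8 -> H2 at depth 8
  add 18.182.59.203/32 -> H5 at depth 32
  add 22.0.0.0/8 -> H3 at depth 8
  add 154.255.105.97/32 -> H3 at depth 32

== LOOKUPS ==
["H2","H0","no-route","H2","H0","H4","H0","H4","H0"]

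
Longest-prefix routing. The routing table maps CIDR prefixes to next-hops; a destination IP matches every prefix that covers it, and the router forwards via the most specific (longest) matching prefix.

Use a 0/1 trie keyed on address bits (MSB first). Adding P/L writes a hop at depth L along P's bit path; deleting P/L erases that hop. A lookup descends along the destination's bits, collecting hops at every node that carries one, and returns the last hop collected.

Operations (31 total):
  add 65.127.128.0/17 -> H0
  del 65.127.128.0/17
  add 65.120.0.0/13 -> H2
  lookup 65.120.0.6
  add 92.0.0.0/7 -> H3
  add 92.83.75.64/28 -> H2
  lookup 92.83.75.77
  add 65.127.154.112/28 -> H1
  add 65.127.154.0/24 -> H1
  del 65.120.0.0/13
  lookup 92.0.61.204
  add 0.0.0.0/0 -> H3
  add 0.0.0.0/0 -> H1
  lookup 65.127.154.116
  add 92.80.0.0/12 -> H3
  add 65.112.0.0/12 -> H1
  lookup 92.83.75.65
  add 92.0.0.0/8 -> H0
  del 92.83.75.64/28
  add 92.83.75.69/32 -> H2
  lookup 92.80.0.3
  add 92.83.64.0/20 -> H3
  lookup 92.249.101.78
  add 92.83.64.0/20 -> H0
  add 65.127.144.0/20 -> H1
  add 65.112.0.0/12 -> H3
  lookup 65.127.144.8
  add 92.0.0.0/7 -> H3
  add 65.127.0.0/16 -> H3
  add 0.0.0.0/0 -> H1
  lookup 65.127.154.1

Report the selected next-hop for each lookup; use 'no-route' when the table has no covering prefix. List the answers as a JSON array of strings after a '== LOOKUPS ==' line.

Process each operation:
  + 65.127.128.0/17 (H0) depth=17
  - 65.127.128.0/17 clear@17
  + 65.120.0.0/13 (H2) depth=13
  lookup 65.120.0.6: bits 0100000101111 walk d0:-→d1:-→d2:-→d3:-→d4:-→d5:-→d6:-→d7:-→d8:-→d9:-→d10:-→d11:-→d12:-→d13:H2 -> H2
  + 92.0.0.0/7 (H3) depth=7
  + 92.83.75.64/28 (H2) depth=28
  lookup 92.83.75.77: bits 0101110001010011010010110100 walk d0:-→d1:-→d2:-→d3:-→d4:-→d5:-→d6:-→d7:H3→d8:-→d9:-→d10:-→d11:-→d12:-→d13:-→d14:-→d15:-→d16:-→d17:-→d18:-→d19:-→d20:-→d21:-→d22:-→d23:-→d24:-→d25:-→d26:-→d27:-→d28:H2 -> H2
  + 65.127.154.112/28 (H1) depth=28
  + 65.127.154.0/24 (H1) depth=24
  - 65.120.0.0/13 clear@13
  lookup 92.0.61.204: bits 010111000 walk d0:-→d1:-→d2:-→d3:-→d4:-→d5:-→d6:-→d7:H3→d8:-→d9:- -> H3
  + 0.0.0.0/0 (H3) depth=0
  + 0.0.0.0/0 (H1) depth=0
  lookup 65.127.154.116: bits 0100000101111111100110100111 walk d0:H1→d1:-→d2:-→d3:-→d4:-→d5:-→d6:-→d7:-→d8:-→d9:-→d10:-→d11:-→d12:-→d13:-→d14:-→d15:-→d16:-→d17:-→d18:-→d19:-→d20:-→d21:-→d22:-→d23:-→d24:H1→d25:-→d26:-→d27:-→d28:H1 -> H1
  + 92.80.0.0/12 (H3) depth=12
  + 65.112.0.0/12 (H1) depth=12
  lookup 92.83.75.65: bits 0101110001010011010010110100 walk d0:H1→d1:-→d2:-→d3:-→d4:-→d5:-→d6:-→d7:H3→d8:-→d9:-→d10:-→d11:-→d12:H3→d13:-→d14:-→d15:-→d16:-→d17:-→d18:-→d19:-→d20:-→d21:-→d22:-→d23:-→d24:-→d25:-→d26:-→d27:-→d28:H2 -> H2
  + 92.0.0.0/8 (H0) depth=8
  - 92.83.75.64/28 clear@28
  + 92.83.75.69/32 (H2) depth=32
  lookup 92.80.0.3: bits 01011100010100 walk d0:H1→d1:-→d2:-→d3:-→d4:-→d5:-→d6:-→d7:H3→d8:H0→d9:-→d10:-→d11:-→d12:H3→d13:-→d14:- -> H3
  + 92.83.64.0/20 (H3) depth=20
  lookup 92.249.101.78: bits 01011100 walk d0:H1→d1:-→d2:-→d3:-→d4:-→d5:-→d6:-→d7:H3→d8:H0 -> H0
  + 92.83.64.0/20 (H0) depth=20
  + 65.127.144.0/20 (H1) depth=20
  + 65.112.0.0/12 (H3) depth=12
  lookup 65.127.144.8: bits 01000001011111111001 walk d0:H1→d1:-→d2:-→d3:-→d4:-→d5:-→d6:-→d7:-→d8:-→d9:-→d10:-→d11:-→d12:H3→d13:-→d14:-→d15:-→d16:-→d17:-→d18:-→d19:-→d20:H1 -> H1
  + 92.0.0.0/7 (H3) depth=7
  + 65.127.0.0/16 (H3) depth=16
  + 0.0.0.0/0 (H1) depth=0
  lookup 65.127.154.1: bits 0100000101111111100110100 walk d0:H1→d1:-→d2:-→d3:-→d4:-→d5:-→d6:-→d7:-→d8:-→d9:-→d10:-→d11:-→d12:H3→d13:-→d14:-→d15:-→d16:H3→d17:-→d18:-→d19:-→d20:H1→d21:-→d22:-→d23:-→d24:H1→d25:- -> H1

== LOOKUPS ==
["H2","H2","H3","H1","H2","H3","H0","H1","H1"]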